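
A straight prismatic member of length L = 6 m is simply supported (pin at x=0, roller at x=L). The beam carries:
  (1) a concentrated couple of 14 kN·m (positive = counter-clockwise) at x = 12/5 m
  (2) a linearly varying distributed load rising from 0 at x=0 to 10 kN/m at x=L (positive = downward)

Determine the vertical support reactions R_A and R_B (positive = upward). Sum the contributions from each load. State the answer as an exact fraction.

Load 1 — applied couple M₀=14 kN·m at a=12/5 m (b=L-a=18/5):
  R_A = M₀/L = 14/6 = 7/3 kN
  R_B = -M₀/L = -14/6 = -7/3 kN
Load 2 — triangular load w₀=10 kN/m (0→w₀ over full span):
  R_A = w₀L/6 = 10·6/6 = 10 kN
  R_B = w₀L/3 = 10·6/3 = 20 kN
Superposition: R_A = 37/3 kN, R_B = 53/3 kN

R_A = 37/3 kN, R_B = 53/3 kN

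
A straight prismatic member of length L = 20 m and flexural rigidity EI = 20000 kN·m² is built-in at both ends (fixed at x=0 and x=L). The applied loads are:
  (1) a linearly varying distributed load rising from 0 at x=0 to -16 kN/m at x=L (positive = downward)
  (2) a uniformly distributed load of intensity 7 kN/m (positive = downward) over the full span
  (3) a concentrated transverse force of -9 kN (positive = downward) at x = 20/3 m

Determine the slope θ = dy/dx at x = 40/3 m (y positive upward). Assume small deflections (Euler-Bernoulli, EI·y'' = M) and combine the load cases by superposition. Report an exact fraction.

Load 1 — triangular load w₀=-16 kN/m (0→w₀ over full span):
  θ_1 = -w₀(2x(L-x)(L-2x)(x+2L)+x²(L-x)²)/(120LEI) = -(-16)·(2·(40/3)·(20-(40/3))·(20-2·(40/3))·((40/3)+2·20)+(40/3)²·(20-(40/3))²)/(120·20·20000) = -112/6075 rad
Load 2 — uniform load w=7 kN/m over full span:
  θ_2 = -wx(L-x)(L-2x)/(12EI) = -7·(40/3)·(20-(40/3))·(20-2·(40/3))/(12·20000) = 7/405 rad
Load 3 — point force P=-9 kN at a=20/3 m (b=L-a=40/3):
  θ_3 = Pa²(L-x)(2bL-(3b+a)(L-x))/(2L³EI)  [x>a] = (-9)·(20/3)²·(20-(40/3))·(2·(40/3)·20-(3·(40/3)+(20/3))·(20-(40/3)))/(2·20³·20000) = -1/540 rad
Superposition: θ = Σ θ_i = -73/24300 rad ≈ -0.003004 rad

θ(40/3) = -73/24300 rad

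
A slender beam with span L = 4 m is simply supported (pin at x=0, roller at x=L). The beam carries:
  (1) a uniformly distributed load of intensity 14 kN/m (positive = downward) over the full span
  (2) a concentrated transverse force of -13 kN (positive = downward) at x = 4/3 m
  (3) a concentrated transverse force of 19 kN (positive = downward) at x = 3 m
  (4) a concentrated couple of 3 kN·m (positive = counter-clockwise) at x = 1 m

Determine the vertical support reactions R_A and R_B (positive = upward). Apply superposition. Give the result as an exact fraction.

Load 1 — uniform load w=14 kN/m over full span:
  R_A = wL/2 = 14·4/2 = 28 kN
  R_B = wL/2 = 14·4/2 = 28 kN
Load 2 — point force P=-13 kN at a=4/3 m (b=L-a=8/3):
  R_A = Pb/L = (-13)·(8/3)/4 = -26/3 kN
  R_B = Pa/L = (-13)·(4/3)/4 = -13/3 kN
Load 3 — point force P=19 kN at a=3 m (b=L-a=1):
  R_A = Pb/L = 19·1/4 = 19/4 kN
  R_B = Pa/L = 19·3/4 = 57/4 kN
Load 4 — applied couple M₀=3 kN·m at a=1 m (b=L-a=3):
  R_A = M₀/L = 3/4 kN
  R_B = -M₀/L = -3/4 kN
Superposition: R_A = 149/6 kN, R_B = 223/6 kN

R_A = 149/6 kN, R_B = 223/6 kN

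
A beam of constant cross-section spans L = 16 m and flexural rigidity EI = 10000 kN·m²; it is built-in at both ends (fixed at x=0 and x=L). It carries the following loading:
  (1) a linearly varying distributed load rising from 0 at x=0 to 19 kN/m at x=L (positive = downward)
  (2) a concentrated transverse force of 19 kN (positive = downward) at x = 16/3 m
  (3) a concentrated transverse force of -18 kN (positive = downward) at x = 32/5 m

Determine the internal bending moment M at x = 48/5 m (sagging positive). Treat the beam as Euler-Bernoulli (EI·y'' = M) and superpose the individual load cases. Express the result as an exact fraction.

Load 1 — triangular load w₀=19 kN/m (0→w₀ over full span):
  M_1 = 3w₀Lx/20 - w₀L²/30 - w₀x³/(6L) = 3·19·16·(48/5)/20 - 19·16²/30 - 19·(48/5)³/(6·16) = 37696/375 kN·m
Load 2 — point force P=19 kN at a=16/3 m (b=L-a=32/3):
  M_2 = Pa²(a+3b)(L-x)/L³ - Pa²b/L²  [x>a] = 19·(16/3)²·((16/3)+3·(32/3))·(16-(48/5))/16³ - 19·(16/3)²·(32/3)/16² = 1216/135 kN·m
Load 3 — point force P=-18 kN at a=32/5 m (b=L-a=48/5):
  M_3 = Pa²(a+3b)(L-x)/L³ - Pa²b/L²  [x>a] = (-18)·(32/5)²·((32/5)+3·(48/5))·(16-(48/5))/16³ - (-18)·(32/5)²·(48/5)/16² = -8064/625 kN·m
Superposition: M = Σ M_i = 1630592/16875 kN·m ≈ 96.627674 kN·m

M(48/5) = 1630592/16875 kN·m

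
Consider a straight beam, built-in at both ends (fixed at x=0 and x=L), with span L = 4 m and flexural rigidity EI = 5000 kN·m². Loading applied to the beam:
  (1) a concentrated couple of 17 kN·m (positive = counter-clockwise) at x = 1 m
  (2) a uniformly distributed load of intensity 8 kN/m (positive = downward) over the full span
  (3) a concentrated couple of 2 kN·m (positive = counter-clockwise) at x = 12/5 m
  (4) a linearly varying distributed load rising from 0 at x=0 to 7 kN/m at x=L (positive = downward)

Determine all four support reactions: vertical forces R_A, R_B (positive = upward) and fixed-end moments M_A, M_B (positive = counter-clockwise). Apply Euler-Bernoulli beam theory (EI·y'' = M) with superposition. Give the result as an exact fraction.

R_A = 20561/800 kN, M_A = 4741/400 kN·m, R_B = 16239/800 kN, M_B = -12857/1200 kN·m

Load 1 — applied couple M₀=17 kN·m at a=1 m (b=L-a=3):
  R_A = 6M₀ab/L³ = 6·17·1·3/4³ = 153/32 kN
  M_A = M₀b(2a-b)/L² = 17·3·(2·1-3)/4² = -51/16 kN·m
  R_B = -6M₀ab/L³ = -6·17·1·3/4³ = -153/32 kN
  M_B = M₀a(2b-a)/L² = 17·1·(2·3-1)/4² = 85/16 kN·m
Load 2 — uniform load w=8 kN/m over full span:
  R_A = wL/2 = 8·4/2 = 16 kN
  M_A = wL²/12 = 8·4²/12 = 32/3 kN·m
  R_B = wL/2 = 8·4/2 = 16 kN
  M_B = -wL²/12 = -8·4²/12 = -32/3 kN·m
Load 3 — applied couple M₀=2 kN·m at a=12/5 m (b=L-a=8/5):
  R_A = 6M₀ab/L³ = 6·2·(12/5)·(8/5)/4³ = 18/25 kN
  M_A = M₀b(2a-b)/L² = 2·(8/5)·(2·(12/5)-(8/5))/4² = 16/25 kN·m
  R_B = -6M₀ab/L³ = -6·2·(12/5)·(8/5)/4³ = -18/25 kN
  M_B = M₀a(2b-a)/L² = 2·(12/5)·(2·(8/5)-(12/5))/4² = 6/25 kN·m
Load 4 — triangular load w₀=7 kN/m (0→w₀ over full span):
  R_A = 3w₀L/20 = 3·7·4/20 = 21/5 kN
  M_A = w₀L²/30 = 7·4²/30 = 56/15 kN·m
  R_B = 7w₀L/20 = 7·7·4/20 = 49/5 kN
  M_B = -w₀L²/20 = -7·4²/20 = -28/5 kN·m
Superposition: R_A = 20561/800 kN, M_A = 4741/400 kN·m, R_B = 16239/800 kN, M_B = -12857/1200 kN·m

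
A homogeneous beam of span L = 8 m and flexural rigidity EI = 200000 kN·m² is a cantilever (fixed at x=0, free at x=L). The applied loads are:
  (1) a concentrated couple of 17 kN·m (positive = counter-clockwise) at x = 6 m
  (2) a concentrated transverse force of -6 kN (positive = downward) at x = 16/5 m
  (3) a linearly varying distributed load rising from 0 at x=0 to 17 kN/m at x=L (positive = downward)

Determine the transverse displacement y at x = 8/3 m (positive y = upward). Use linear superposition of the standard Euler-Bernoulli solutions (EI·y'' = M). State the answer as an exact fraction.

Load 1 — applied couple M₀=17 kN·m at a=6 m (b=L-a=2):
  y_1 = M₀x²/(2EI)  [x≤a] = 17·(8/3)²/(2·200000) = 17/56250 m
Load 2 — point force P=-6 kN at a=16/5 m (b=L-a=24/5):
  y_2 = -Px²(3a-x)/(6EI)  [x≤a] = -(-6)·(8/3)²·(3·(16/5)-(8/3))/(6·200000) = 104/421875 m
Load 3 — triangular load w₀=17 kN/m (0→w₀ over full span):
  y_3 = (w₀Lx³/12-w₀L²x²/6-w₀x⁵/(120L))/EI = (17·8·(8/3)³/12-17·8²·(8/3)²/6-17·(8/3)⁵/(120·8))/200000 = -61336/11390625 m
Superposition: y = Σ y_i = -110171/22781250 m ≈ -0.004836 m

y(8/3) = -110171/22781250 m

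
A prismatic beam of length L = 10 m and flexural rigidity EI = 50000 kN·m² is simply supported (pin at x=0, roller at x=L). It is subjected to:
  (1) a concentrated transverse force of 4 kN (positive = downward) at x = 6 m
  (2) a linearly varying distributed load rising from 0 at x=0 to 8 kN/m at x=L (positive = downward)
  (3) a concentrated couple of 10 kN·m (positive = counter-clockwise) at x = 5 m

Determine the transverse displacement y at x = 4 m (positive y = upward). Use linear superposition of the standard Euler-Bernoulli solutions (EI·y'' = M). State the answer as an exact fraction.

y(4) = -7067/625000 m

Load 1 — point force P=4 kN at a=6 m (b=L-a=4):
  y_1 = -Pbx(L²-b²-x²)/(6LEI)  [x≤a] = -4·4·4·(10²-4²-4²)/(6·10·50000) = -68/46875 m
Load 2 — triangular load w₀=8 kN/m (0→w₀ over full span):
  y_2 = -w₀x(7L⁴-10L²x²+3x⁴)/(360LEI) = -8·4·(7·10⁴-10·10²·4²+3·4⁴)/(360·10·50000) = -2282/234375 m
Load 3 — applied couple M₀=10 kN·m at a=5 m (b=L-a=5):
  y_3 = (M₀x³/(6L)+C₁x)/EI  [x≤a] with C₁=M₀(3b²-L²)/(6L)=-25/6 = (10·4³/(6·10)+(-25/6)·4)/50000 = -3/25000 m
Superposition: y = Σ y_i = -7067/625000 m ≈ -0.011307 m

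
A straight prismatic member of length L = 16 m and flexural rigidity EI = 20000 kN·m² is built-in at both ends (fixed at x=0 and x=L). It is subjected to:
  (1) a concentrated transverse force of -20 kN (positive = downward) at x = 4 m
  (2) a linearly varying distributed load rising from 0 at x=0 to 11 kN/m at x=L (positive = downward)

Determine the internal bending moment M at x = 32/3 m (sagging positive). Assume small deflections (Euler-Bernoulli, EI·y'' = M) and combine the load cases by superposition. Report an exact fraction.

Load 1 — point force P=-20 kN at a=4 m (b=L-a=12):
  M_1 = Pa²(a+3b)(L-x)/L³ - Pa²b/L²  [x>a] = (-20)·4²·(4+3·12)·(16-(32/3))/16³ - (-20)·4²·12/16² = -5/3 kN·m
Load 2 — triangular load w₀=11 kN/m (0→w₀ over full span):
  M_2 = 3w₀Lx/20 - w₀L²/30 - w₀x³/(6L) = 3·11·16·(32/3)/20 - 11·16²/30 - 11·(32/3)³/(6·16) = 19712/405 kN·m
Superposition: M = Σ M_i = 19037/405 kN·m ≈ 47.004938 kN·m

M(32/3) = 19037/405 kN·m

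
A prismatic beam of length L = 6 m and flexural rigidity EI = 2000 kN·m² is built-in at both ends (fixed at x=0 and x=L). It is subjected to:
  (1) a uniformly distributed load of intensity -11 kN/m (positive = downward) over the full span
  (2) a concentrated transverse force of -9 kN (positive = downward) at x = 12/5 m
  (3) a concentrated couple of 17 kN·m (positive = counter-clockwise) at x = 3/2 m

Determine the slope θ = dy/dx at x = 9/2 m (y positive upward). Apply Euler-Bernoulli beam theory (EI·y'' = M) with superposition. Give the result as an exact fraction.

θ(9/2) = -434517/32000000 rad

Load 1 — uniform load w=-11 kN/m over full span:
  θ_1 = -wx(L-x)(L-2x)/(12EI) = -(-11)·(9/2)·(6-(9/2))·(6-2·(9/2))/(12·2000) = -297/32000 rad
Load 2 — point force P=-9 kN at a=12/5 m (b=L-a=18/5):
  θ_2 = Pa²(L-x)(2bL-(3b+a)(L-x))/(2L³EI)  [x>a] = (-9)·(12/5)²·(6-(9/2))·(2·(18/5)·6-(3·(18/5)+(12/5))·(6-(9/2)))/(2·6³·2000) = -1053/500000 rad
Load 3 — applied couple M₀=17 kN·m at a=3/2 m (b=L-a=9/2):
  θ_3 = (R_Ax²/2 - M_Ax - M₀(x-a))/EI  [x>a] with R_A=51/16, M_A=-51/16 = ((51/16)·(9/2)²/2 - (-51/16)·(9/2) - 17·((9/2)-(3/2)))/2000 = -561/256000 rad
Superposition: θ = Σ θ_i = -434517/32000000 rad ≈ -0.013579 rad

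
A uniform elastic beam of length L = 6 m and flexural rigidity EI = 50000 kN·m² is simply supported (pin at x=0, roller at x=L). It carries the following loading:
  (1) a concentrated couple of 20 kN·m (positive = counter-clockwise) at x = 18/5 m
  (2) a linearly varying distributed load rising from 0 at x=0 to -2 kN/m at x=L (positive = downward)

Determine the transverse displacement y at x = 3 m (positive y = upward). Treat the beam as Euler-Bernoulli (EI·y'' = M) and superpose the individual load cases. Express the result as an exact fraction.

y(3) = 27/2000000 m

Load 1 — applied couple M₀=20 kN·m at a=18/5 m (b=L-a=12/5):
  y_1 = (M₀x³/(6L)+C₁x)/EI  [x≤a] with C₁=M₀(3b²-L²)/(6L)=-52/5 = (20·3³/(6·6)+(-52/5)·3)/50000 = -81/250000 m
Load 2 — triangular load w₀=-2 kN/m (0→w₀ over full span):
  y_2 = -w₀x(7L⁴-10L²x²+3x⁴)/(360LEI) = -(-2)·3·(7·6⁴-10·6²·3²+3·3⁴)/(360·6·50000) = 27/80000 m
Superposition: y = Σ y_i = 27/2000000 m ≈ 0.000013 m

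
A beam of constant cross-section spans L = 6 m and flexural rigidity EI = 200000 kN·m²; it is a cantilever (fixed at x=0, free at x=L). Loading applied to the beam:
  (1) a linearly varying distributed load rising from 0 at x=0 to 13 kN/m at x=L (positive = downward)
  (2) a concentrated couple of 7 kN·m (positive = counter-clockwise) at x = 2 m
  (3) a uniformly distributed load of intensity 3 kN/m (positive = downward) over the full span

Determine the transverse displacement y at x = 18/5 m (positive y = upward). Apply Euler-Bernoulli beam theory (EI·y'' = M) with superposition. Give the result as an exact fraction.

Load 1 — triangular load w₀=13 kN/m (0→w₀ over full span):
  y_1 = (w₀Lx³/12-w₀L²x²/6-w₀x⁵/(120L))/EI = (13·6·(18/5)³/12-13·6²·(18/5)²/6-13·(18/5)⁵/(120·6))/200000 = -5613543/1562500000 m
Load 2 — applied couple M₀=7 kN·m at a=2 m (b=L-a=4):
  y_2 = M₀a(2x-a)/(2EI)  [x>a] = 7·2·(2·(18/5)-2)/(2·200000) = 91/500000 m
Load 3 — uniform load w=3 kN/m over full span:
  y_3 = -wx²(x²-4Lx+6L²)/(24EI) = -3·(18/5)²·((18/5)²-4·6·(18/5)+6·6²)/(24·200000) = -72171/62500000 m
Superposition: y = Σ y_i = -7133443/1562500000 m ≈ -0.004565 m

y(18/5) = -7133443/1562500000 m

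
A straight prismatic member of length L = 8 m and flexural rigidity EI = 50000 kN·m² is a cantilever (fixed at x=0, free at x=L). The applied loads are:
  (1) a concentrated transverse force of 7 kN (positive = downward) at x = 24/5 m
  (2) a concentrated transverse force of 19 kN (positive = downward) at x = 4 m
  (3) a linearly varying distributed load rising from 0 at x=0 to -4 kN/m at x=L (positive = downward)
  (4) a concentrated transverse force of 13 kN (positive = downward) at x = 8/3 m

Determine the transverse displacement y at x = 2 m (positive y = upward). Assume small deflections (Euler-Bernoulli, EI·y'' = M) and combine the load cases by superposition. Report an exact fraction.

y(2) = -653/375000 m

Load 1 — point force P=7 kN at a=24/5 m (b=L-a=16/5):
  y_1 = -Px²(3a-x)/(6EI)  [x≤a] = -7·2²·(3·(24/5)-2)/(6·50000) = -217/187500 m
Load 2 — point force P=19 kN at a=4 m (b=L-a=4):
  y_2 = -Px²(3a-x)/(6EI)  [x≤a] = -19·2²·(3·4-2)/(6·50000) = -19/7500 m
Load 3 — triangular load w₀=-4 kN/m (0→w₀ over full span):
  y_3 = (w₀Lx³/12-w₀L²x²/6-w₀x⁵/(120L))/EI = ((-4)·8·2³/12-(-4)·8²·2²/6-(-4)·2⁵/(120·8))/50000 = 1121/375000 m
Load 4 — point force P=13 kN at a=8/3 m (b=L-a=16/3):
  y_4 = -Px²(3a-x)/(6EI)  [x≤a] = -13·2²·(3·(8/3)-2)/(6·50000) = -13/12500 m
Superposition: y = Σ y_i = -653/375000 m ≈ -0.001741 m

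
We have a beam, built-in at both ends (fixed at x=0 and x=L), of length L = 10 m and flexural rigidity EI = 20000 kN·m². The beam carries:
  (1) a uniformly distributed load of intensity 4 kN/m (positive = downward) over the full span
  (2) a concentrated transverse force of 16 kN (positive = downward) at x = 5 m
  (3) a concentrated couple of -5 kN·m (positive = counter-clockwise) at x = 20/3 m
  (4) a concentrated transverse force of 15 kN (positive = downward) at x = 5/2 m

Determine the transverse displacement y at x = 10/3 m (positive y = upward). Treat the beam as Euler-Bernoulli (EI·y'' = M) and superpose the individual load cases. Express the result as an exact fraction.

y(10/3) = -31/3456 m

Load 1 — uniform load w=4 kN/m over full span:
  y_1 = -wx²(L-x)²/(24EI) = -4·(10/3)²·(10-(10/3))²/(24·20000) = -1/243 m
Load 2 — point force P=16 kN at a=5 m (b=L-a=5):
  y_2 = -Pb²x²(3aL-(3a+b)x)/(6L³EI)  [x≤a] = -16·5²·(10/3)²·(3·5·10-(3·5+5)·(10/3))/(6·10³·20000) = -1/324 m
Load 3 — applied couple M₀=-5 kN·m at a=20/3 m (b=L-a=10/3):
  y_3 = (R_Ax³/6 - M_Ax²/2)/EI  [x≤a] with R_A=-2/3, M_A=-5/3 = ((-2/3)·(10/3)³/6 - (-5/3)·(10/3)²/2)/20000 = 1/3888 m
Load 4 — point force P=15 kN at a=5/2 m (b=L-a=15/2):
  y_4 = -Pa²(L-x)²(3bL-(3b+a)(L-x))/(6L³EI)  [x>a] = -15·(5/2)²·(10-(10/3))²·(3·(15/2)·10-(3·(15/2)+(5/2))·(10-(10/3)))/(6·10³·20000) = -7/3456 m
Superposition: y = Σ y_i = -31/3456 m ≈ -0.008970 m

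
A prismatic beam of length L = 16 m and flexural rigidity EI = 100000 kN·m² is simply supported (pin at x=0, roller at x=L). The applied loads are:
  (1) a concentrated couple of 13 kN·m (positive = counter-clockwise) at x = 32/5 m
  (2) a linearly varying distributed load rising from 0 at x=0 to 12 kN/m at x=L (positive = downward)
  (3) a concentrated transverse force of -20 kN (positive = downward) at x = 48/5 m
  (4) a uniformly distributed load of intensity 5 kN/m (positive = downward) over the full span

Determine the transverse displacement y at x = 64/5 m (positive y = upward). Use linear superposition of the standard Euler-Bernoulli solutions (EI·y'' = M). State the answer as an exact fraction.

y(64/5) = -6875728/146484375 m

Load 1 — applied couple M₀=13 kN·m at a=32/5 m (b=L-a=48/5):
  y_1 = (M₀x³/(6L)-M₀(x-a)²/2+C₁x)/EI  [x>a] with C₁=M₀(3b²-L²)/(6L)=208/75 = (13·(64/5)³/(6·16)-13·((64/5)-(32/5))²/2+(208/75)·(64/5))/100000 = 208/390625 m
Load 2 — triangular load w₀=12 kN/m (0→w₀ over full span):
  y_2 = -w₀x(7L⁴-10L²x²+3x⁴)/(360LEI) = -12·(64/5)·(7·16⁴-10·16²·(64/5)²+3·(64/5)⁴)/(360·16·100000) = -1560576/48828125 m
Load 3 — point force P=-20 kN at a=48/5 m (b=L-a=32/5):
  y_3 = -Pa(L-x)(2Lx-a²-x²)/(6LEI)  [x>a] = -(-20)·(48/5)·(16-(64/5))·(2·16·(64/5)-(48/5)²-(64/5)²)/(6·16·100000) = 768/78125 m
Load 4 — uniform load w=5 kN/m over full span:
  y_4 = -wx(L³-2Lx²+x³)/(24EI) = -5·(64/5)·(16³-2·16·(64/5)²+(64/5)³)/(24·100000) = -29696/1171875 m
Superposition: y = Σ y_i = -6875728/146484375 m ≈ -0.046938 m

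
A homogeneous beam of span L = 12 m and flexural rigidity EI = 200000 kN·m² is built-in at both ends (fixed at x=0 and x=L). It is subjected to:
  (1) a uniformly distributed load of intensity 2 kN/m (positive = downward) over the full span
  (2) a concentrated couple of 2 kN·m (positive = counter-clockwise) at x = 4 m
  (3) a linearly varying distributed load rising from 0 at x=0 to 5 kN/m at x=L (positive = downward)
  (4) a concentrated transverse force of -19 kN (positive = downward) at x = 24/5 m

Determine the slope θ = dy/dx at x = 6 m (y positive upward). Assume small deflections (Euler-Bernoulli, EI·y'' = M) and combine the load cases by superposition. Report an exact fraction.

Load 1 — uniform load w=2 kN/m over full span:
  θ_1 = -wx(L-x)(L-2x)/(12EI) = -2·6·(12-6)·(12-2·6)/(12·200000) = 0 rad
Load 2 — applied couple M₀=2 kN·m at a=4 m (b=L-a=8):
  θ_2 = (R_Ax²/2 - M_Ax - M₀(x-a))/EI  [x>a] with R_A=2/9, M_A=0 = ((2/9)·6²/2 - 0·6 - 2·(6-4))/200000 = 0 rad
Load 3 — triangular load w₀=5 kN/m (0→w₀ over full span):
  θ_3 = -w₀(2x(L-x)(L-2x)(x+2L)+x²(L-x)²)/(120LEI) = -5·(2·6·(12-6)·(12-2·6)·(6+2·12)+6²·(12-6)²)/(120·12·200000) = -9/400000 rad
Load 4 — point force P=-19 kN at a=24/5 m (b=L-a=36/5):
  θ_4 = Pa²(L-x)(2bL-(3b+a)(L-x))/(2L³EI)  [x>a] = (-19)·(24/5)²·(12-6)·(2·(36/5)·12-(3·(36/5)+(24/5))·(12-6))/(2·12³·200000) = -171/3125000 rad
Superposition: θ = Σ θ_i = -3861/50000000 rad ≈ -0.000077 rad

θ(6) = -3861/50000000 rad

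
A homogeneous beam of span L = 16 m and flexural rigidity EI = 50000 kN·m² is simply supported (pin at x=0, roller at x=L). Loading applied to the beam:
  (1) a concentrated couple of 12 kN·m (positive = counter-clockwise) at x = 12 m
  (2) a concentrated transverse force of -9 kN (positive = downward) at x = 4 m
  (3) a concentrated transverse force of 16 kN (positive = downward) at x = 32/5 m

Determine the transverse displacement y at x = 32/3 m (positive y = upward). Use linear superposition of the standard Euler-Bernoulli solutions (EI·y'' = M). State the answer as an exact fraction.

y(32/3) = -483494/31640625 m

Load 1 — applied couple M₀=12 kN·m at a=12 m (b=L-a=4):
  y_1 = (M₀x³/(6L)+C₁x)/EI  [x≤a] with C₁=M₀(3b²-L²)/(6L)=-26 = (12·(32/3)³/(6·16)+(-26)·(32/3))/50000 = -212/84375 m
Load 2 — point force P=-9 kN at a=4 m (b=L-a=12):
  y_2 = -Pa(L-x)(2Lx-a²-x²)/(6LEI)  [x>a] = -(-9)·4·(16-(32/3))·(2·16·(32/3)-4²-(32/3)²)/(6·16·50000) = 238/28125 m
Load 3 — point force P=16 kN at a=32/5 m (b=L-a=48/5):
  y_3 = -Pa(L-x)(2Lx-a²-x²)/(6LEI)  [x>a] = -16·(32/5)·(16-(32/3))·(2·16·(32/3)-(32/5)²-(32/3)²)/(6·16·50000) = -671744/31640625 m
Superposition: y = Σ y_i = -483494/31640625 m ≈ -0.015281 m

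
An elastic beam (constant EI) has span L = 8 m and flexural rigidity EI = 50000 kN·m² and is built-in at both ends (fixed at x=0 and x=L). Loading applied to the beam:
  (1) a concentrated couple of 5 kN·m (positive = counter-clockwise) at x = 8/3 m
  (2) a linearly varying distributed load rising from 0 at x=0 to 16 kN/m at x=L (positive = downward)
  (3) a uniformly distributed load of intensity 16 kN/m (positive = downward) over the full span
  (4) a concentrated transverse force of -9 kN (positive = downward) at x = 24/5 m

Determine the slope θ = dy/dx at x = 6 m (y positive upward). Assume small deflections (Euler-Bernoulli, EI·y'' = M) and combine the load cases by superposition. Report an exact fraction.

Load 1 — applied couple M₀=5 kN·m at a=8/3 m (b=L-a=16/3):
  θ_1 = (R_Ax²/2 - M_Ax - M₀(x-a))/EI  [x>a] with R_A=5/6, M_A=0 = ((5/6)·6²/2 - 0·6 - 5·(6-(8/3)))/50000 = -1/30000 rad
Load 2 — triangular load w₀=16 kN/m (0→w₀ over full span):
  θ_2 = -w₀(2x(L-x)(L-2x)(x+2L)+x²(L-x)²)/(120LEI) = -16·(2·6·(8-6)·(8-2·6)·(6+2·8)+6²·(8-6)²)/(120·8·50000) = 41/62500 rad
Load 3 — uniform load w=16 kN/m over full span:
  θ_3 = -wx(L-x)(L-2x)/(12EI) = -16·6·(8-6)·(8-2·6)/(12·50000) = 4/3125 rad
Load 4 — point force P=-9 kN at a=24/5 m (b=L-a=16/5):
  θ_4 = Pa²(L-x)(2bL-(3b+a)(L-x))/(2L³EI)  [x>a] = (-9)·(24/5)²·(8-6)·(2·(16/5)·8-(3·(16/5)+(24/5))·(8-6))/(2·8³·50000) = -567/3125000 rad
Superposition: θ = Σ θ_i = 32273/18750000 rad ≈ 0.001721 rad

θ(6) = 32273/18750000 rad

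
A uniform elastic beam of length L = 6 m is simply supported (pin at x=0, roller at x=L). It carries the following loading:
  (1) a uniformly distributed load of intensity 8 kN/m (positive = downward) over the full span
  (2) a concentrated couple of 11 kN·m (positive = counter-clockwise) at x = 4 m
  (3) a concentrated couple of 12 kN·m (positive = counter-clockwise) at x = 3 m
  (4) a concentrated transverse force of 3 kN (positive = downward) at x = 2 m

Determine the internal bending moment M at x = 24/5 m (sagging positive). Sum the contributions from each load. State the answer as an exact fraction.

M(24/5) = 491/25 kN·m

Load 1 — uniform load w=8 kN/m over full span:
  M_1 = wx(L-x)/2 = 8·(24/5)·(6-(24/5))/2 = 576/25 kN·m
Load 2 — applied couple M₀=11 kN·m at a=4 m (b=L-a=2):
  M_2 = M₀x/L - M₀  [x>a] = 11·(24/5)/6 - 11 = -11/5 kN·m
Load 3 — applied couple M₀=12 kN·m at a=3 m (b=L-a=3):
  M_3 = M₀x/L - M₀  [x>a] = 12·(24/5)/6 - 12 = -12/5 kN·m
Load 4 — point force P=3 kN at a=2 m (b=L-a=4):
  M_4 = Pa(L-x)/L  [x>a] = 3·2·(6-(24/5))/6 = 6/5 kN·m
Superposition: M = Σ M_i = 491/25 kN·m ≈ 19.640000 kN·m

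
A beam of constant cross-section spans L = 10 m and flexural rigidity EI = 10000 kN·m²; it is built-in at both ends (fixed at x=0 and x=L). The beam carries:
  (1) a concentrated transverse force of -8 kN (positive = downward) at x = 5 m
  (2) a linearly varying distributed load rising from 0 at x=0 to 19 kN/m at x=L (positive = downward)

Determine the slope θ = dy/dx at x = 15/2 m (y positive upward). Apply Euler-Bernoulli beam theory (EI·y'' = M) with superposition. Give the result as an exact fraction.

Load 1 — point force P=-8 kN at a=5 m (b=L-a=5):
  θ_1 = Pa²(L-x)(2bL-(3b+a)(L-x))/(2L³EI)  [x>a] = (-8)·5²·(10-(15/2))·(2·5·10-(3·5+5)·(10-(15/2)))/(2·10³·10000) = -1/800 rad
Load 2 — triangular load w₀=19 kN/m (0→w₀ over full span):
  θ_2 = -w₀(2x(L-x)(L-2x)(x+2L)+x²(L-x)²)/(120LEI) = -19·(2·(15/2)·(10-(15/2))·(10-2·(15/2))·((15/2)+2·10)+(15/2)²·(10-(15/2))²)/(120·10·10000) = 779/102400 rad
Superposition: θ = Σ θ_i = 651/102400 rad ≈ 0.006357 rad

θ(15/2) = 651/102400 rad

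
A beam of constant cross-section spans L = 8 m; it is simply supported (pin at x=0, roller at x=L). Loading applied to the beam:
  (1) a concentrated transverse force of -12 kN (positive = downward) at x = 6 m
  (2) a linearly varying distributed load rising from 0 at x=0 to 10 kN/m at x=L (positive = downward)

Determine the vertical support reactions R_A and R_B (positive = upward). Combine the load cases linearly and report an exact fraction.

R_A = 31/3 kN, R_B = 53/3 kN

Load 1 — point force P=-12 kN at a=6 m (b=L-a=2):
  R_A = Pb/L = (-12)·2/8 = -3 kN
  R_B = Pa/L = (-12)·6/8 = -9 kN
Load 2 — triangular load w₀=10 kN/m (0→w₀ over full span):
  R_A = w₀L/6 = 10·8/6 = 40/3 kN
  R_B = w₀L/3 = 10·8/3 = 80/3 kN
Superposition: R_A = 31/3 kN, R_B = 53/3 kN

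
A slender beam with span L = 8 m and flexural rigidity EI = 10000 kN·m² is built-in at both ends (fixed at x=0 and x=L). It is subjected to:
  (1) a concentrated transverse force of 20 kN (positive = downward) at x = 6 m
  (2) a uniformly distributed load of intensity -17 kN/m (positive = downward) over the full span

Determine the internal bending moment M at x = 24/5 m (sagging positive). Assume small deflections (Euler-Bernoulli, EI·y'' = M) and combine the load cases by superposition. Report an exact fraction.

M(24/5) = -4859/150 kN·m

Load 1 — point force P=20 kN at a=6 m (b=L-a=2):
  M_1 = Pb²(3a+b)x/L³ - Pab²/L²  [x≤a] = 20·2²·(3·6+2)·(24/5)/8³ - 20·6·2²/8² = 15/2 kN·m
Load 2 — uniform load w=-17 kN/m over full span:
  M_2 = wLx/2 - wL²/12 - wx²/2 = (-17)·8·(24/5)/2 - (-17)·8²/12 - (-17)·(24/5)²/2 = -2992/75 kN·m
Superposition: M = Σ M_i = -4859/150 kN·m ≈ -32.393333 kN·m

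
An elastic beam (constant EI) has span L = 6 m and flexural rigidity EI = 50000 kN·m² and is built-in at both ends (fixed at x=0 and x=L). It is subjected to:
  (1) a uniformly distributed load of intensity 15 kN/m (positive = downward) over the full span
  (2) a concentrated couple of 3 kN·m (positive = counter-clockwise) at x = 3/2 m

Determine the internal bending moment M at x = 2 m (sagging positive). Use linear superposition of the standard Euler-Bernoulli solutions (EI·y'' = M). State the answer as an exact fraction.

M(2) = 219/16 kN·m

Load 1 — uniform load w=15 kN/m over full span:
  M_1 = wLx/2 - wL²/12 - wx²/2 = 15·6·2/2 - 15·6²/12 - 15·2²/2 = 15 kN·m
Load 2 — applied couple M₀=3 kN·m at a=3/2 m (b=L-a=9/2):
  M_2 = R_Ax - M_A - M₀  [x>a] with R_A=9/16, M_A=-9/16 = (9/16)·2 - (-9/16) - 3 = -21/16 kN·m
Superposition: M = Σ M_i = 219/16 kN·m ≈ 13.687500 kN·m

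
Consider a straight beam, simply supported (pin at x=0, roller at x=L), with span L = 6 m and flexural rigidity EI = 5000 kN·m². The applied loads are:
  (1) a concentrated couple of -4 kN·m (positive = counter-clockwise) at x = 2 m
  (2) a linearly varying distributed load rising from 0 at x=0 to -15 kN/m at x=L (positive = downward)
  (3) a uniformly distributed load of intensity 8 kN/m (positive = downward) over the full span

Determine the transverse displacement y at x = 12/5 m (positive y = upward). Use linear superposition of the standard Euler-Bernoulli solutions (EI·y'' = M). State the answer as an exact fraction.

y(12/5) = -11469/3906250 m

Load 1 — applied couple M₀=-4 kN·m at a=2 m (b=L-a=4):
  y_1 = (M₀x³/(6L)-M₀(x-a)²/2+C₁x)/EI  [x>a] with C₁=M₀(3b²-L²)/(6L)=-4/3 = ((-4)·(12/5)³/(6·6)-(-4)·((12/5)-2)²/2+(-4/3)·(12/5))/5000 = -69/78125 m
Load 2 — triangular load w₀=-15 kN/m (0→w₀ over full span):
  y_2 = -w₀x(7L⁴-10L²x²+3x⁴)/(360LEI) = -(-15)·(12/5)·(7·6⁴-10·6²·(12/5)²+3·(12/5)⁴)/(360·6·5000) = 92421/3906250 m
Load 3 — uniform load w=8 kN/m over full span:
  y_3 = -wx(L³-2Lx²+x³)/(24EI) = -8·(12/5)·(6³-2·6·(12/5)²+(12/5)³)/(24·5000) = -10044/390625 m
Superposition: y = Σ y_i = -11469/3906250 m ≈ -0.002936 m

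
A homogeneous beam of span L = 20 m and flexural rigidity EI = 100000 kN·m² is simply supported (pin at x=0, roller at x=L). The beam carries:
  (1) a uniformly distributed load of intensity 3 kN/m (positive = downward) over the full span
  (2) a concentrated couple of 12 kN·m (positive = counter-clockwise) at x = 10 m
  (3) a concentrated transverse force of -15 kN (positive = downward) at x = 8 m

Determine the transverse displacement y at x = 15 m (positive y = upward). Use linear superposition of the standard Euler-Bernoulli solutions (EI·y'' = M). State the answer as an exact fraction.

y(15) = -4577/160000 m

Load 1 — uniform load w=3 kN/m over full span:
  y_1 = -wx(L³-2Lx²+x³)/(24EI) = -3·15·(20³-2·20·15²+15³)/(24·100000) = -57/1280 m
Load 2 — applied couple M₀=12 kN·m at a=10 m (b=L-a=10):
  y_2 = (M₀x³/(6L)-M₀(x-a)²/2+C₁x)/EI  [x>a] with C₁=M₀(3b²-L²)/(6L)=-10 = (12·15³/(6·20)-12·(15-10)²/2+(-10)·15)/100000 = 3/8000 m
Load 3 — point force P=-15 kN at a=8 m (b=L-a=12):
  y_3 = -Pa(L-x)(2Lx-a²-x²)/(6LEI)  [x>a] = -(-15)·8·(20-15)·(2·20·15-8²-15²)/(6·20·100000) = 311/20000 m
Superposition: y = Σ y_i = -4577/160000 m ≈ -0.028606 m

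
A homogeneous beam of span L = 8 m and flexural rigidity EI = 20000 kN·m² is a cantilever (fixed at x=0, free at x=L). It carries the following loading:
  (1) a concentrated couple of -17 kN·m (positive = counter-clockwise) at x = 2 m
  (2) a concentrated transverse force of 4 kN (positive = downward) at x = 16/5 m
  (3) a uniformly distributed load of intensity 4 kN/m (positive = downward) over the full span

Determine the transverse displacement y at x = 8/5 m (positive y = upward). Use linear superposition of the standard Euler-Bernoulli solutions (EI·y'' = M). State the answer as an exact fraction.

Load 1 — applied couple M₀=-17 kN·m at a=2 m (b=L-a=6):
  y_1 = M₀x²/(2EI)  [x≤a] = (-17)·(8/5)²/(2·20000) = -17/15625 m
Load 2 — point force P=4 kN at a=16/5 m (b=L-a=24/5):
  y_2 = -Px²(3a-x)/(6EI)  [x≤a] = -4·(8/5)²·(3·(16/5)-(8/5))/(6·20000) = -32/46875 m
Load 3 — uniform load w=4 kN/m over full span:
  y_3 = -wx²(x²-4Lx+6L²)/(24EI) = -4·(8/5)²·((8/5)²-4·8·(8/5)+6·8²)/(24·20000) = -8384/1171875 m
Superposition: y = Σ y_i = -10459/1171875 m ≈ -0.008925 m

y(8/5) = -10459/1171875 m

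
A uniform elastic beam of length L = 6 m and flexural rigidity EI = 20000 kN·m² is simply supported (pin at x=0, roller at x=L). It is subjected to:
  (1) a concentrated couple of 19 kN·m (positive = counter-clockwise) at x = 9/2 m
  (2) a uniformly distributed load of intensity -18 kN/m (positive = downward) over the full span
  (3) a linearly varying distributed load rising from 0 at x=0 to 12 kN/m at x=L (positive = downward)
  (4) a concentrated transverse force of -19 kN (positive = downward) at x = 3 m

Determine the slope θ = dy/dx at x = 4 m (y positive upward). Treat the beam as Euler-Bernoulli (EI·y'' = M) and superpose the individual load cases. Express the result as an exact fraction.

θ(4) = -5407/1600000 rad

Load 1 — applied couple M₀=19 kN·m at a=9/2 m (b=L-a=3/2):
  θ_1 = (M₀x²/(2L)+C₁)/EI  [x≤a] with C₁=M₀(3b²-L²)/(6L)=-247/16 = (19·4²/(2·6)+(-247/16))/20000 = 19/38400 rad
Load 2 — uniform load w=-18 kN/m over full span:
  θ_2 = -w(L³-6Lx²+4x³)/(24EI) = -(-18)·(6³-6·6·4²+4·4³)/(24·20000) = -39/10000 rad
Load 3 — triangular load w₀=12 kN/m (0→w₀ over full span):
  θ_3 = -w₀(7L⁴-30L²x²+15x⁴)/(360LEI) = -12·(7·6⁴-30·6²·4²+15·4⁴)/(360·6·20000) = 91/75000 rad
Load 4 — point force P=-19 kN at a=3 m (b=L-a=3):
  θ_4 = -Pa(2L²-6Lx+3x²+a²)/(6LEI)  [x>a] = -(-19)·3·(2·6²-6·6·4+3·4²+3²)/(6·6·20000) = -19/16000 rad
Superposition: θ = Σ θ_i = -5407/1600000 rad ≈ -0.003379 rad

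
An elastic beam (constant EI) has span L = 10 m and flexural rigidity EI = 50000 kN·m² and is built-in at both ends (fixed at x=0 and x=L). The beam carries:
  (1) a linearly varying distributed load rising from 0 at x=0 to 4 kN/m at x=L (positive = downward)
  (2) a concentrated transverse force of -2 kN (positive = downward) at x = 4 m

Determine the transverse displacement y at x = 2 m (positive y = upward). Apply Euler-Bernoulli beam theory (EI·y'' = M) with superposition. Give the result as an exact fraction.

Load 1 — triangular load w₀=4 kN/m (0→w₀ over full span):
  y_1 = -w₀x²(L-x)²(x+2L)/(120LEI) = -4·2²·(10-2)²·(2+2·10)/(120·10·50000) = -88/234375 m
Load 2 — point force P=-2 kN at a=4 m (b=L-a=6):
  y_2 = -Pb²x²(3aL-(3a+b)x)/(6L³EI)  [x≤a] = -(-2)·6²·2²·(3·4·10-(3·4+6)·2)/(6·10³·50000) = 63/781250 m
Superposition: y = Σ y_i = -691/2343750 m ≈ -0.000295 m

y(2) = -691/2343750 m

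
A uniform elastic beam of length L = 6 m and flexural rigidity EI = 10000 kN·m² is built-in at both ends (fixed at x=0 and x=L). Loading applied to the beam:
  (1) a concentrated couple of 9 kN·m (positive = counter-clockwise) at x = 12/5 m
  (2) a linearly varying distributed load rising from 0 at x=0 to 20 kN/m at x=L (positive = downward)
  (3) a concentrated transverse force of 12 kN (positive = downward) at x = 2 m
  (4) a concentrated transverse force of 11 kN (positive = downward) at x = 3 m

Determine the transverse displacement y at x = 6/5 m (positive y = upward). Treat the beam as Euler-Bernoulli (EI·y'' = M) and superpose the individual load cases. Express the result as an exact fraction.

y(6/5) = -136229/62500000 m

Load 1 — applied couple M₀=9 kN·m at a=12/5 m (b=L-a=18/5):
  y_1 = (R_Ax³/6 - M_Ax²/2)/EI  [x≤a] with R_A=54/25, M_A=27/25 = ((54/25)·(6/5)³/6 - (27/25)·(6/5)²/2)/10000 = -243/15625000 m
Load 2 — triangular load w₀=20 kN/m (0→w₀ over full span):
  y_2 = -w₀x²(L-x)²(x+2L)/(120LEI) = -20·(6/5)²·(6-(6/5))²·((6/5)+2·6)/(120·6·10000) = -2376/1953125 m
Load 3 — point force P=12 kN at a=2 m (b=L-a=4):
  y_3 = -Pb²x²(3aL-(3a+b)x)/(6L³EI)  [x≤a] = -12·4²·(6/5)²·(3·2·6-(3·2+4)·(6/5))/(6·6³·10000) = -8/15625 m
Load 4 — point force P=11 kN at a=3 m (b=L-a=3):
  y_4 = -Pb²x²(3aL-(3a+b)x)/(6L³EI)  [x≤a] = -11·3²·(6/5)²·(3·3·6-(3·3+3)·(6/5))/(6·6³·10000) = -1089/2500000 m
Superposition: y = Σ y_i = -136229/62500000 m ≈ -0.002180 m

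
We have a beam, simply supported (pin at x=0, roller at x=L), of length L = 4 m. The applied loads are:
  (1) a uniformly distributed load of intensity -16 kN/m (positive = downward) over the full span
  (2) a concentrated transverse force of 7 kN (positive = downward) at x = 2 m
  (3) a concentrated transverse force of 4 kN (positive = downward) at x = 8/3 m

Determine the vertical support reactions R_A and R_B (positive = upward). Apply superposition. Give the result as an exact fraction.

R_A = -163/6 kN, R_B = -155/6 kN

Load 1 — uniform load w=-16 kN/m over full span:
  R_A = wL/2 = (-16)·4/2 = -32 kN
  R_B = wL/2 = (-16)·4/2 = -32 kN
Load 2 — point force P=7 kN at a=2 m (b=L-a=2):
  R_A = Pb/L = 7·2/4 = 7/2 kN
  R_B = Pa/L = 7·2/4 = 7/2 kN
Load 3 — point force P=4 kN at a=8/3 m (b=L-a=4/3):
  R_A = Pb/L = 4·(4/3)/4 = 4/3 kN
  R_B = Pa/L = 4·(8/3)/4 = 8/3 kN
Superposition: R_A = -163/6 kN, R_B = -155/6 kN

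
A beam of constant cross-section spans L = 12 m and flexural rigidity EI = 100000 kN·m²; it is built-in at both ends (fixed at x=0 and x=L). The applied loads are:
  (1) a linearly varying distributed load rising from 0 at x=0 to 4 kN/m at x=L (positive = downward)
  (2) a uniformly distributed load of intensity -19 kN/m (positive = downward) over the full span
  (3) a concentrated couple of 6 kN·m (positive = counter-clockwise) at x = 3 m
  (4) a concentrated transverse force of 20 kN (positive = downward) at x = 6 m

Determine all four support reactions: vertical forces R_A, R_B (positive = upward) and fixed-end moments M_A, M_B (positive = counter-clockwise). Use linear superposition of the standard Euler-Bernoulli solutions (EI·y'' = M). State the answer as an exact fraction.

R_A = -7699/80 kN, M_A = -7197/40 kN·m, R_B = -7021/80 kN, M_B = 6843/40 kN·m

Load 1 — triangular load w₀=4 kN/m (0→w₀ over full span):
  R_A = 3w₀L/20 = 3·4·12/20 = 36/5 kN
  M_A = w₀L²/30 = 4·12²/30 = 96/5 kN·m
  R_B = 7w₀L/20 = 7·4·12/20 = 84/5 kN
  M_B = -w₀L²/20 = -4·12²/20 = -144/5 kN·m
Load 2 — uniform load w=-19 kN/m over full span:
  R_A = wL/2 = (-19)·12/2 = -114 kN
  M_A = wL²/12 = (-19)·12²/12 = -228 kN·m
  R_B = wL/2 = (-19)·12/2 = -114 kN
  M_B = -wL²/12 = -(-19)·12²/12 = 228 kN·m
Load 3 — applied couple M₀=6 kN·m at a=3 m (b=L-a=9):
  R_A = 6M₀ab/L³ = 6·6·3·9/12³ = 9/16 kN
  M_A = M₀b(2a-b)/L² = 6·9·(2·3-9)/12² = -9/8 kN·m
  R_B = -6M₀ab/L³ = -6·6·3·9/12³ = -9/16 kN
  M_B = M₀a(2b-a)/L² = 6·3·(2·9-3)/12² = 15/8 kN·m
Load 4 — point force P=20 kN at a=6 m (b=L-a=6):
  R_A = Pb²(3a+b)/L³ = 20·6²·(3·6+6)/12³ = 10 kN
  M_A = Pab²/L² = 20·6·6²/12² = 30 kN·m
  R_B = Pa²(a+3b)/L³ = 20·6²·(6+3·6)/12³ = 10 kN
  M_B = -Pa²b/L² = -20·6²·6/12² = -30 kN·m
Superposition: R_A = -7699/80 kN, M_A = -7197/40 kN·m, R_B = -7021/80 kN, M_B = 6843/40 kN·m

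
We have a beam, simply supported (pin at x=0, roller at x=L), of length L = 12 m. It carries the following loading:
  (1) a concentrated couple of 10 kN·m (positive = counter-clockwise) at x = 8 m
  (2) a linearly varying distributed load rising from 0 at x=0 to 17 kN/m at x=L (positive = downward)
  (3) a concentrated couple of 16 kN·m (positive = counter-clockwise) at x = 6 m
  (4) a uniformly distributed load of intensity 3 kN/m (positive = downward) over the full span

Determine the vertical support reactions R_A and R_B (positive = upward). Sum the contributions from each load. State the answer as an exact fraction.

R_A = 325/6 kN, R_B = 503/6 kN

Load 1 — applied couple M₀=10 kN·m at a=8 m (b=L-a=4):
  R_A = M₀/L = 10/12 = 5/6 kN
  R_B = -M₀/L = -10/12 = -5/6 kN
Load 2 — triangular load w₀=17 kN/m (0→w₀ over full span):
  R_A = w₀L/6 = 17·12/6 = 34 kN
  R_B = w₀L/3 = 17·12/3 = 68 kN
Load 3 — applied couple M₀=16 kN·m at a=6 m (b=L-a=6):
  R_A = M₀/L = 16/12 = 4/3 kN
  R_B = -M₀/L = -16/12 = -4/3 kN
Load 4 — uniform load w=3 kN/m over full span:
  R_A = wL/2 = 3·12/2 = 18 kN
  R_B = wL/2 = 3·12/2 = 18 kN
Superposition: R_A = 325/6 kN, R_B = 503/6 kN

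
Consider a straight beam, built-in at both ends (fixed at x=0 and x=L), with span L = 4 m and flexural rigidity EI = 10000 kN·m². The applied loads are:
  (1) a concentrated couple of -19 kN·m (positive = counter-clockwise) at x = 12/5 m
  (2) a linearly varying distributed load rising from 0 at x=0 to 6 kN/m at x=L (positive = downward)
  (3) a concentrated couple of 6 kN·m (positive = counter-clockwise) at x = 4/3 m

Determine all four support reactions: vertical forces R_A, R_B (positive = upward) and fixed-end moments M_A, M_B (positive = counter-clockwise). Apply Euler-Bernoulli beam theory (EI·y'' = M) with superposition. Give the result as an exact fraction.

R_A = -31/25 kN, M_A = -72/25 kN·m, R_B = 331/25 kN, M_B = -127/25 kN·m

Load 1 — applied couple M₀=-19 kN·m at a=12/5 m (b=L-a=8/5):
  R_A = 6M₀ab/L³ = 6·(-19)·(12/5)·(8/5)/4³ = -171/25 kN
  M_A = M₀b(2a-b)/L² = (-19)·(8/5)·(2·(12/5)-(8/5))/4² = -152/25 kN·m
  R_B = -6M₀ab/L³ = -6·(-19)·(12/5)·(8/5)/4³ = 171/25 kN
  M_B = M₀a(2b-a)/L² = (-19)·(12/5)·(2·(8/5)-(12/5))/4² = -57/25 kN·m
Load 2 — triangular load w₀=6 kN/m (0→w₀ over full span):
  R_A = 3w₀L/20 = 3·6·4/20 = 18/5 kN
  M_A = w₀L²/30 = 6·4²/30 = 16/5 kN·m
  R_B = 7w₀L/20 = 7·6·4/20 = 42/5 kN
  M_B = -w₀L²/20 = -6·4²/20 = -24/5 kN·m
Load 3 — applied couple M₀=6 kN·m at a=4/3 m (b=L-a=8/3):
  R_A = 6M₀ab/L³ = 6·6·(4/3)·(8/3)/4³ = 2 kN
  M_A = M₀b(2a-b)/L² = 6·(8/3)·(2·(4/3)-(8/3))/4² = 0 kN·m
  R_B = -6M₀ab/L³ = -6·6·(4/3)·(8/3)/4³ = -2 kN
  M_B = M₀a(2b-a)/L² = 6·(4/3)·(2·(8/3)-(4/3))/4² = 2 kN·m
Superposition: R_A = -31/25 kN, M_A = -72/25 kN·m, R_B = 331/25 kN, M_B = -127/25 kN·m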